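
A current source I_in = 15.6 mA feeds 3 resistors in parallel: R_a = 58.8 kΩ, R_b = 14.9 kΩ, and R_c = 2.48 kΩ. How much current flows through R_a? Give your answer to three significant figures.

Conductances: ΣG = 1/58.8 + 1/14.9 + 1/2.48 = 0.4873 (1/kΩ).
Current divider: I(R_a) = I_in · G_k/ΣG = 15.6 × (0.01701/0.4873) = 15.6 × 0.03490 = 0.5444 mA.

I ≈ 0.544 mA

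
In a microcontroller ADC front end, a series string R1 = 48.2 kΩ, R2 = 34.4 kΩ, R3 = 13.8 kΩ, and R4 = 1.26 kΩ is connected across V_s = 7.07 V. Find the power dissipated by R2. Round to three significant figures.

P ≈ 0.180 mW

Series current I = V_s/ΣR = 7.07/97.66 = 0.07239 mA.
V(R2) = I·R = 2.490 V; P = V·I = 2.490 × 0.07239 = 0.1803 mW.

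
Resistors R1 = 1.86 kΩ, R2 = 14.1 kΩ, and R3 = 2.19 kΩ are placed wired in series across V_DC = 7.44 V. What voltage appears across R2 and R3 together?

Total series resistance ΣR = 1.86 + 14.1 + 2.19 = 18.15 kΩ.
R_{R2..R3} = 14.1 + 2.19 = 16.29 kΩ.
Voltage divider: V = V_DC · (16.29 / 18.15) = 7.44 × 0.8975 = 6.678 V.

V ≈ 6.68 V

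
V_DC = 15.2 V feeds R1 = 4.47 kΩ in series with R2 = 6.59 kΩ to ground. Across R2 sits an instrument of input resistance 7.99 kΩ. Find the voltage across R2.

First combine the lower leg with the load: R2 ‖ R_L = 3.611 kΩ.
Then V_out = V_DC · R2'/(R1 + R2') = 15.2 × 3.611/8.081 = 6.793 V.
(Unloaded it would be 9.06 V; the load pulls it down.)

V_out ≈ 6.79 V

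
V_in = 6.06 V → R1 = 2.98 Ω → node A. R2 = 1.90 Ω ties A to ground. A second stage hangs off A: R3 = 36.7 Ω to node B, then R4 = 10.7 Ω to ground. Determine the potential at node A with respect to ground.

V_A ≈ 2.30 V

Looking into the second stage from A: R3 + R4 = 47.40 Ω appears in parallel with R2.
R2 ‖ (R3+R4) = 1.827 Ω.
So V_A = 6.06 × 0.3800 = 2.303 V.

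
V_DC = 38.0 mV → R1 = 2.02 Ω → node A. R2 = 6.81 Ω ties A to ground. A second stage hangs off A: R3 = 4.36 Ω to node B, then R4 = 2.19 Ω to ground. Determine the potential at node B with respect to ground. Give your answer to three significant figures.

Node A sees R2 in parallel with the series input of stage 2, R3 + R4 = 6.550 Ω.
R2 ‖ (R3+R4) = 3.339 Ω.
V_A = 38.0 × 3.339/(2.02 + 3.339) = 23.68 mV.
Stage 2 is unloaded, so V_B = V_A · R4/(R3+R4) = 23.68 × 2.19/6.550 = 7.916 mV.

V_B ≈ 7.92 mV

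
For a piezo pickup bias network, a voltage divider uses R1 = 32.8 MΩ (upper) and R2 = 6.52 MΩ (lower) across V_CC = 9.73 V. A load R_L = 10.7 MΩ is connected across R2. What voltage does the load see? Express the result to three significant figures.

R2 ‖ R_L = (6.52 × 10.7)/(6.52 + 10.7) = 4.051 MΩ.
Voltage divider with the loaded lower leg: V_out = 9.73 × 4.051/(32.8 + 4.051) = 9.73 × 0.1099 = 1.070 V.

V_out ≈ 1.07 V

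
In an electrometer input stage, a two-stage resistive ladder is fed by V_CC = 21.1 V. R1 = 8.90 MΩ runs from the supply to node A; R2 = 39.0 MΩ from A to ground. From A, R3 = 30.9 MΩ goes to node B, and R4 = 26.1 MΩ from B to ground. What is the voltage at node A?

Looking into the second stage from A: R3 + R4 = 57.00 MΩ appears in parallel with R2.
R2 ‖ (R3+R4) = 23.16 MΩ.
So V_A = 21.1 × 0.7224 = 15.24 V.

V_A ≈ 15.2 V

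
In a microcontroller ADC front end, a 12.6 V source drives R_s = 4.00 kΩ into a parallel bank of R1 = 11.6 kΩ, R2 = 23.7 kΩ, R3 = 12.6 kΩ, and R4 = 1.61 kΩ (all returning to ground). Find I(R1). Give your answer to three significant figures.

I ≈ 0.252 mA

Combine the parallel branches: R_p = (1/11.6 + 1/23.7 + 1/12.6 + 1/1.61)⁻¹ = 1.206 kΩ.
V_A = 12.6 × 1.206/5.206 = 2.920 V.
Branch current I = V_A/R1 = 2.920/11.6 = 0.2517 mA.
(Equivalently: I_total = 2.420 mA, then current-divider fraction G_k/ΣG = 0.1040.)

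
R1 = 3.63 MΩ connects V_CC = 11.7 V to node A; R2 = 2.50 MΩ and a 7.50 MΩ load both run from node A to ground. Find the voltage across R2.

V_out ≈ 3.99 V

First combine the lower leg with the load: R2 ‖ R_L = 1.875 MΩ.
Then V_out = V_CC · R2'/(R1 + R2') = 11.7 × 1.875/5.505 = 3.985 V.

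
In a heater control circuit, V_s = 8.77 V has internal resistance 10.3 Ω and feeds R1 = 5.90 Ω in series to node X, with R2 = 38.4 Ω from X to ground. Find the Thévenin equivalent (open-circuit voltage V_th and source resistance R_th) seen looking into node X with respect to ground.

R1' = 10.3 + 5.90 = 16.20 Ω (source resistance + R1).
V_th is the unloaded tap voltage: V_s · R2/(R1'+R2) = 8.77 × 0.7033 = 6.168 V.
Looking into X with the source shorted: R_th = R1'·R2/(R1'+R2) = 16.20 × 38.4/54.60 = 11.39 Ω.

V_th ≈ 6.17 V, R_th ≈ 11.4 Ω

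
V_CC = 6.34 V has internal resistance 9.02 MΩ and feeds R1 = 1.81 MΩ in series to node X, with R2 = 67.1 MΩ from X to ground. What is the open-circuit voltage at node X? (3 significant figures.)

R1' = 9.02 + 1.81 = 10.83 MΩ (source resistance + R1).
With X open, the divider is unloaded: V_th = 6.34 × 67.1/77.93 = 5.459 V.

V_th ≈ 5.46 V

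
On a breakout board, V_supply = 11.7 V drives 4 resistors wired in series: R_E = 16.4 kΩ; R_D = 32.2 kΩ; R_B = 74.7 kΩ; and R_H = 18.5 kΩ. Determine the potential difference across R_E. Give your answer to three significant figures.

Total series resistance ΣR = 16.4 + 32.2 + 74.7 + 18.5 = 141.8 kΩ.
By the voltage-divider rule, V = 11.7 × 16.40/141.8 = 1.353 V.

V ≈ 1.35 V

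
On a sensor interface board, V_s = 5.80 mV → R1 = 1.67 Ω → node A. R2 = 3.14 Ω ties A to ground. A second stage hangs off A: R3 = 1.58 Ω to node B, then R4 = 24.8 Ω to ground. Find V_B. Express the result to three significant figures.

Looking into the second stage from A: R3 + R4 = 26.38 Ω appears in parallel with R2.
R2 ‖ (R3+R4) = 2.806 Ω.
First divider: V_A = V_s · 2.806/(1.67 + 2.806) = 3.636 mV.
Stage 2 is unloaded, so V_B = V_A · R4/(R3+R4) = 3.636 × 24.8/26.38 = 3.418 mV.

V_B ≈ 3.42 mV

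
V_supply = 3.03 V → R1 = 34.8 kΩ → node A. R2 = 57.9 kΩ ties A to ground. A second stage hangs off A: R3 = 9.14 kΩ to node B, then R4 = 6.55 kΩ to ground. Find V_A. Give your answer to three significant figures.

V_A ≈ 0.793 V

The second stage (R3 + R4 = 15.69 kΩ) loads node A in parallel with R2.
R2 ‖ (R3+R4) = 12.34 kΩ.
V_A = 3.03 × 12.34/(34.8 + 12.34) = 0.7934 V.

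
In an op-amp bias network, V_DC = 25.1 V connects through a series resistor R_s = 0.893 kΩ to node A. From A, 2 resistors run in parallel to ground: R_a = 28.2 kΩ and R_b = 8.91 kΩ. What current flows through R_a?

I ≈ 0.786 mA

Parallel bank: R_p = 1/(1/28.2 + 1/8.91) = 6.771 kΩ.
Node voltage V_A = V_DC · R_p/(R_s + R_p) = 25.1 × 0.8835 = 22.18 V.
I(R_a) = V_A / R_a = 22.18/28.2 = 0.7864 mA.
(Check via current divider: I_total = 3.275 mA; share G_k/ΣG = 0.2401 → same result.)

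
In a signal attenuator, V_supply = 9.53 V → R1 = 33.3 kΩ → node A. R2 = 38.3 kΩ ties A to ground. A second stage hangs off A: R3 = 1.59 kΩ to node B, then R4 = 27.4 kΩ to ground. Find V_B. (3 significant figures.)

Node A sees R2 in parallel with the series input of stage 2, R3 + R4 = 28.99 kΩ.
Effective lower resistance at A: R2 ‖ 28.99 = 16.50 kΩ.
So V_A = 9.53 × 0.3313 = 3.158 V.
Stage 2 is unloaded, so V_B = V_A · R4/(R3+R4) = 3.158 × 27.4/28.99 = 2.984 V.

V_B ≈ 2.98 V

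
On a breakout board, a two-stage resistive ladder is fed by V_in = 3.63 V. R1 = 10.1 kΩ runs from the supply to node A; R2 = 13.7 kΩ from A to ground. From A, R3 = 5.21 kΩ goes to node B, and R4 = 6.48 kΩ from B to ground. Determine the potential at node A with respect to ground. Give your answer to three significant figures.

V_A ≈ 1.40 V

The second stage (R3 + R4 = 11.69 kΩ) loads node A in parallel with R2.
R2 ‖ (R3+R4) = 6.308 kΩ.
So V_A = 3.63 × 0.3844 = 1.396 V.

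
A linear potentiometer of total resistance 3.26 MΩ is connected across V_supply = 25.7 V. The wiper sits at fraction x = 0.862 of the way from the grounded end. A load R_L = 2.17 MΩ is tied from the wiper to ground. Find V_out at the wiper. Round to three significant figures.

V_out ≈ 18.8 V

The pot divides into 0.4499 MΩ above the wiper and 2.810 MΩ below.
Lower segment in parallel with the load: 2.810 ‖ 2.17 = 1.224 MΩ.
Then V_out = V_supply · 1.224/(0.4499 + 1.224) = 18.79 V.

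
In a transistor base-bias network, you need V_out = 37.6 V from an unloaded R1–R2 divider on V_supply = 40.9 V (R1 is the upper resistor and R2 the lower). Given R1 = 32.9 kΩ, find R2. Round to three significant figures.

Required fraction k = V_out/V_supply = 0.9193.
Rearranging, R2 = R1·k/(1−k) = 32.9 × 11.39 = 374.9 kΩ.

R2 ≈ 375 kΩ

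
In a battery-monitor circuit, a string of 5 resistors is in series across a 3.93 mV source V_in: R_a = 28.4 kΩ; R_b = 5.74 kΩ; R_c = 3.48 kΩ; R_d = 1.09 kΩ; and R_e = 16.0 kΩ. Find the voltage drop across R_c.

ΣR = 28.4 + 5.74 + 3.48 + 1.09 + 16.0 = 54.71 kΩ.
Voltage divider: V = V_in · (3.480 / 54.71) = 3.93 × 0.06361 = 0.2500 mV.

V ≈ 0.250 mV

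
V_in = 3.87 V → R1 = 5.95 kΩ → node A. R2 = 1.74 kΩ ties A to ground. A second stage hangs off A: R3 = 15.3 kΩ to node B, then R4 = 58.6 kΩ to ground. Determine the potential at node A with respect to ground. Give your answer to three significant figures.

Looking into the second stage from A: R3 + R4 = 73.90 kΩ appears in parallel with R2.
Effective lower resistance at A: R2 ‖ 73.90 = 1.700 kΩ.
V_A = 3.87 × 1.700/(5.95 + 1.700) = 0.8600 V.

V_A ≈ 0.860 V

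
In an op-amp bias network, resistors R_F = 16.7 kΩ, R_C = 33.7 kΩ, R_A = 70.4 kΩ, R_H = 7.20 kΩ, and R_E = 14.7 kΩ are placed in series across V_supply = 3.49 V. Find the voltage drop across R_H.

V ≈ 0.176 V

Total series resistance ΣR = 16.7 + 33.7 + 70.4 + 7.20 + 14.7 = 142.7 kΩ.
V = V_supply · R/ΣR = 3.49 × 0.05046 = 0.1761 V.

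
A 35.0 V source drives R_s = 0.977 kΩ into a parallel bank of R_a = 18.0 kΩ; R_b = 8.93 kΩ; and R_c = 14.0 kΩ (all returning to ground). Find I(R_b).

Equivalent of the parallel group: R_p = 4.185 kΩ.
Node voltage V_A = V_in · R_p/(R_s + R_p) = 35.0 × 0.8107 = 28.38 V.
Branch current I = V_A/R_b = 28.38/8.93 = 3.178 mA.

I ≈ 3.18 mA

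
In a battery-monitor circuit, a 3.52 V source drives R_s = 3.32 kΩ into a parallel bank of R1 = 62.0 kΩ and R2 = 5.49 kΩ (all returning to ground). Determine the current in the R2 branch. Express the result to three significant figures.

Parallel bank: R_p = 1/(1/62.0 + 1/5.49) = 5.043 kΩ.
Node voltage V_A = V_supply · R_p/(R_s + R_p) = 3.52 × 0.6030 = 2.123 V.
Branch current I = V_A/R2 = 2.123/5.49 = 0.3866 mA.

I ≈ 0.387 mA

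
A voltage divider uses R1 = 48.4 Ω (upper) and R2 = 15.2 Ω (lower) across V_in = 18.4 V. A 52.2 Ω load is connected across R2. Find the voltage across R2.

V_out ≈ 3.60 V

First combine the lower leg with the load: R2 ‖ R_L = 11.77 Ω.
Voltage divider with the loaded lower leg: V_out = 18.4 × 11.77/(48.4 + 11.77) = 18.4 × 0.1956 = 3.600 V.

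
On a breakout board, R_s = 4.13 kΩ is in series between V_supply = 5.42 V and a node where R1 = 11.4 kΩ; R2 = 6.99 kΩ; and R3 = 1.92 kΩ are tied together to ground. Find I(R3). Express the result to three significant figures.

I ≈ 0.688 mA

Parallel bank: R_p = 1/(1/11.4 + 1/6.99 + 1/1.92) = 1.330 kΩ.
V_A = 5.42 × 1.330/5.460 = 1.321 V.
Branch current I = V_A/R3 = 1.321/1.92 = 0.6878 mA.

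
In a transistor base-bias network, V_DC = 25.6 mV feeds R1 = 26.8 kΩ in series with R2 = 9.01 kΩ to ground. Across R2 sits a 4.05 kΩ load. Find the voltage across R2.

R2 ‖ R_L = (9.01 × 4.05)/(9.01 + 4.05) = 2.794 kΩ.
Voltage divider with the loaded lower leg: V_out = 25.6 × 2.794/(26.8 + 2.794) = 25.6 × 0.09441 = 2.417 mV.

V_out ≈ 2.42 mV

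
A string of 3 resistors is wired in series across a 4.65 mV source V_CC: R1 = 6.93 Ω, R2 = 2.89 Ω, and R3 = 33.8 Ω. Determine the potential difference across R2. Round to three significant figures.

ΣR = 6.93 + 2.89 + 33.8 = 43.62 Ω.
Voltage divider: V = V_CC · (2.890 / 43.62) = 4.65 × 0.06625 = 0.3081 mV.

V ≈ 0.308 mV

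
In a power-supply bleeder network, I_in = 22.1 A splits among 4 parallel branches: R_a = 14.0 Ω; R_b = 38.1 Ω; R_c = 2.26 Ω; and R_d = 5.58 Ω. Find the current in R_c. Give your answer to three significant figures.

I ≈ 13.6 A

Conductances: ΣG = 1/14.0 + 1/38.1 + 1/2.26 + 1/5.58 = 0.7194 (1/Ω).
R_c takes the fraction G_k/ΣG = 0.4425/0.7194 = 0.6151, so I = 22.1 × 0.6151 = 13.59 A.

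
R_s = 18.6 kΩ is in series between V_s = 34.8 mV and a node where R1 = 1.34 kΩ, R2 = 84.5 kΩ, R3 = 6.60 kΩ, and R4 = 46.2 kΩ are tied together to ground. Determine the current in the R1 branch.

Parallel bank: R_p = 1/(1/1.34 + 1/84.5 + 1/6.60 + 1/46.2) = 1.074 kΩ.
V_A = 34.8 × 1.074/19.67 = 1.899 mV.
I(R1) = V_A / R1 = 1.899/1.34 = 1.417 µA.

I ≈ 1.42 µA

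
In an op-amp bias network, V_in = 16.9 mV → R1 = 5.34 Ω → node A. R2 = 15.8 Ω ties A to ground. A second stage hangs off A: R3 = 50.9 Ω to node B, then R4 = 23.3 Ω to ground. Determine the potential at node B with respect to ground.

The second stage (R3 + R4 = 74.20 Ω) loads node A in parallel with R2.
R2 ‖ (R3+R4) = 13.03 Ω.
So V_A = 16.9 × 0.7092 = 11.99 mV.
Stage 2 is unloaded, so V_B = V_A · R4/(R3+R4) = 11.99 × 23.3/74.20 = 3.764 mV.

V_B ≈ 3.76 mV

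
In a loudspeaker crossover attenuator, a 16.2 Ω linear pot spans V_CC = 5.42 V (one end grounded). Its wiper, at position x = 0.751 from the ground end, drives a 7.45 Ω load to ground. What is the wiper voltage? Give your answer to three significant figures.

Lower segment x·R_p = 12.17 Ω; upper segment (1−x)·R_p = 4.034 Ω.
R_L loads the lower segment: effective lower R = 4.621 Ω.
V_out = 5.42 × 4.621/(4.034 + 4.621) = 2.894 V.

V_out ≈ 2.89 V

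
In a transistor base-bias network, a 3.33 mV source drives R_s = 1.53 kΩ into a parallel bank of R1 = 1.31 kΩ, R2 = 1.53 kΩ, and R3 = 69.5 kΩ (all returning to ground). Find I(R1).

Parallel bank: R_p = 1/(1/1.31 + 1/1.53 + 1/69.5) = 0.6986 kΩ.
V_A = 3.33 × 0.6986/2.229 = 1.044 mV.
Branch current I = V_A/R1 = 1.044/1.31 = 0.7969 µA.
(Equivalently: I_total = 1.494 µA, then current-divider fraction G_k/ΣG = 0.5333.)

I ≈ 0.797 µA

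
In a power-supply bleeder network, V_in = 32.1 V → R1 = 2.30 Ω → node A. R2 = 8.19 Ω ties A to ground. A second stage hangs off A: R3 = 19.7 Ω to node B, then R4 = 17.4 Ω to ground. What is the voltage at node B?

V_B ≈ 11.2 V

The second stage (R3 + R4 = 37.10 Ω) loads node A in parallel with R2.
R2 ‖ (R3+R4) = 6.709 Ω.
First divider: V_A = V_in · 6.709/(2.30 + 6.709) = 23.90 V.
V_B = V_A × 0.4690 = 11.21 V.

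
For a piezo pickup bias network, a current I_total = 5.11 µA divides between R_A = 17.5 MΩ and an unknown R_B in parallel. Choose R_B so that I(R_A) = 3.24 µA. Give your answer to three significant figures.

R_B ≈ 30.3 MΩ

The fraction through R_A equals R_B/(R_A+R_B).
With f = 0.6341, R_B = R_A · f/(1−f) = 17.5 × 1.733 = 30.32 MΩ.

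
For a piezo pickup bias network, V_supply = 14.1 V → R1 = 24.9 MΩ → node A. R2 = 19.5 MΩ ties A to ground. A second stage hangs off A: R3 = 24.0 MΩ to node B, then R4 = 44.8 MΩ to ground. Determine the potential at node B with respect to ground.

V_B ≈ 3.48 V

Looking into the second stage from A: R3 + R4 = 68.80 MΩ appears in parallel with R2.
R2 ‖ (R3+R4) = 15.19 MΩ.
V_A = 14.1 × 15.19/(24.9 + 15.19) = 5.343 V.
Then the unloaded second divider: V_B = V_A × R4/(R3+R4) = 5.343 × 0.6512 = 3.479 V.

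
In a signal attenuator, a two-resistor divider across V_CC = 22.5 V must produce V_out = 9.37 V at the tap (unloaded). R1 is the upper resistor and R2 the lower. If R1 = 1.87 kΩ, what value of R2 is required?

The divider ratio is R2/(R1+R2) = 9.37/22.5 = 0.4164.
Rearranging, R2 = R1·k/(1−k) = 1.87 × 0.7136 = 1.334 kΩ.

R2 ≈ 1.33 kΩ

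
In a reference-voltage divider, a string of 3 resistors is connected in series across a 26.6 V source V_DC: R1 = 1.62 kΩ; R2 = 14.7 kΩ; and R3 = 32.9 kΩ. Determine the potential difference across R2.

V ≈ 7.94 V

Series total: ΣR = 1.62 + 14.7 + 32.9 = 49.22 kΩ.
By the voltage-divider rule, V = 26.6 × 14.70/49.22 = 7.944 V.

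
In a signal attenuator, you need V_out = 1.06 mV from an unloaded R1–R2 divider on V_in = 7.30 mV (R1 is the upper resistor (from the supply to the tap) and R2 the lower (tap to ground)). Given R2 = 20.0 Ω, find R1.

R1 ≈ 118 Ω

Required fraction k = V_out/V_in = 0.1452.
Rearranging, R1 = R2·(1−k)/k = 20.0 × 5.887 = 117.7 Ω.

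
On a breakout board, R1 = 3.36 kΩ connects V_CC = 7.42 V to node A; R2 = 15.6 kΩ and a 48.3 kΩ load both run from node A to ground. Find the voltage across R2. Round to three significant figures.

V_out ≈ 5.77 V

R2 ‖ R_L = (15.6 × 48.3)/(15.6 + 48.3) = 11.79 kΩ.
Now apply the divider: V_out = 7.42 × 0.7782 = 5.775 V.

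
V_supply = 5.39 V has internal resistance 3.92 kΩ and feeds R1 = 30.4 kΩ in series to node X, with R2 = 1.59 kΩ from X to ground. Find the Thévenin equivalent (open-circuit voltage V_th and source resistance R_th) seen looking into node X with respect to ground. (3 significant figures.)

R1' = 3.92 + 30.4 = 34.32 kΩ (source resistance + R1).
Open-circuit (no load on X): V_th = V_supply · R2/(R1' + R2) = 5.39 × 1.59/(34.32 + 1.59) = 0.2387 V.
Looking into X with the source shorted: R_th = R1'·R2/(R1'+R2) = 34.32 × 1.59/35.91 = 1.520 kΩ.

V_th ≈ 0.239 V, R_th ≈ 1.52 kΩ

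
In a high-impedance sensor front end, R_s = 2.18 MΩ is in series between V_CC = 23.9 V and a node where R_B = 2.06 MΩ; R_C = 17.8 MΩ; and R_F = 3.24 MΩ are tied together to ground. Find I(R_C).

I ≈ 0.471 µA

Parallel bank: R_p = 1/(1/2.06 + 1/17.8 + 1/3.24) = 1.176 MΩ.
Node voltage V_A = V_CC · R_p/(R_s + R_p) = 23.9 × 0.3504 = 8.375 V.
Branch current I = V_A/R_C = 8.375/17.8 = 0.4705 µA.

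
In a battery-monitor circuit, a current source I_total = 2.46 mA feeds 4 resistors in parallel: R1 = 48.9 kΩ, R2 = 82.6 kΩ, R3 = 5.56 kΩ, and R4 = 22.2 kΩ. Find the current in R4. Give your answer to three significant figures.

I ≈ 0.430 mA

ΣG = 1/48.9 + 1/82.6 + 1/5.56 + 1/22.2 = 0.2575.
By the current-divider rule, I = I_total · G_k/ΣG = 2.46 × 0.1750 = 0.4304 mA.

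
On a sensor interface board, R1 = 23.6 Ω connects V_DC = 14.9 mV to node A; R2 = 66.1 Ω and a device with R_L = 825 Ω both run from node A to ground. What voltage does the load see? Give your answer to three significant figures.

V_out ≈ 10.8 mV

R2 ‖ R_L = (66.1 × 825)/(66.1 + 825) = 61.20 Ω.
Then V_out = V_DC · R2'/(R1 + R2') = 14.9 × 61.20/84.80 = 10.75 mV.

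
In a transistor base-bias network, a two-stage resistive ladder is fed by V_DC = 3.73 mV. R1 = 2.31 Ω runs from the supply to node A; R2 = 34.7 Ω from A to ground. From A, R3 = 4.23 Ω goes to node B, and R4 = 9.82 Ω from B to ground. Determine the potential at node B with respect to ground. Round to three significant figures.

The second stage (R3 + R4 = 14.05 Ω) loads node A in parallel with R2.
R2 ‖ (R3+R4) = 10.00 Ω.
So V_A = 3.73 × 0.8124 = 3.030 mV.
V_B = V_A × 0.6989 = 2.118 mV.

V_B ≈ 2.12 mV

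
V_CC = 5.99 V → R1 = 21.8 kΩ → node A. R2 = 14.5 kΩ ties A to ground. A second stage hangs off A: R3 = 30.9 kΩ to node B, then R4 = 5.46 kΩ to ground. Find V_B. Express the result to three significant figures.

V_B ≈ 0.290 V

The second stage (R3 + R4 = 36.36 kΩ) loads node A in parallel with R2.
R2 ‖ (R3+R4) = 10.37 kΩ.
So V_A = 5.99 × 0.3223 = 1.930 V.
Then the unloaded second divider: V_B = V_A × R4/(R3+R4) = 1.930 × 0.1502 = 0.2899 V.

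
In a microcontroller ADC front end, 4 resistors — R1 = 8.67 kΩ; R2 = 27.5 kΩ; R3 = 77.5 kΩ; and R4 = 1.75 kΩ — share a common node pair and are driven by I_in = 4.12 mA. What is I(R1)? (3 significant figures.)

I ≈ 0.646 mA

Total conductance ΣG = 1/8.67 + 1/27.5 + 1/77.5 + 1/1.75 = 0.7360 (units of 1/kΩ).
By the current-divider rule, I = I_in · G_k/ΣG = 4.12 × 0.1567 = 0.6456 mA.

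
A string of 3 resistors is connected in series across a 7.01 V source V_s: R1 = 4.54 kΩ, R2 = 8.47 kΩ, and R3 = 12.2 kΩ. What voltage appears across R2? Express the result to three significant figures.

Series total: ΣR = 4.54 + 8.47 + 12.2 = 25.21 kΩ.
Voltage divider: V = V_s · (8.470 / 25.21) = 7.01 × 0.3360 = 2.355 V.

V ≈ 2.36 V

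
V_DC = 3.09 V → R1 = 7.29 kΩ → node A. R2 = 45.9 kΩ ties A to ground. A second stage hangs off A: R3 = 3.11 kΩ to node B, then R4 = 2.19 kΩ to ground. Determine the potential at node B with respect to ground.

Node A sees R2 in parallel with the series input of stage 2, R3 + R4 = 5.300 kΩ.
Effective lower resistance at A: R2 ‖ 5.300 = 4.751 kΩ.
So V_A = 3.09 × 0.3946 = 1.219 V.
Stage 2 is unloaded, so V_B = V_A · R4/(R3+R4) = 1.219 × 2.19/5.300 = 0.5038 V.

V_B ≈ 0.504 V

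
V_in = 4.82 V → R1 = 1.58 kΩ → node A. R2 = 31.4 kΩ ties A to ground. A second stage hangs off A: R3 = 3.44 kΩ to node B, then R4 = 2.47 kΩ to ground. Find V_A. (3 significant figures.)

The second stage (R3 + R4 = 5.910 kΩ) loads node A in parallel with R2.
Effective lower resistance at A: R2 ‖ 5.910 = 4.974 kΩ.
First divider: V_A = V_in · 4.974/(1.58 + 4.974) = 3.658 V.

V_A ≈ 3.66 V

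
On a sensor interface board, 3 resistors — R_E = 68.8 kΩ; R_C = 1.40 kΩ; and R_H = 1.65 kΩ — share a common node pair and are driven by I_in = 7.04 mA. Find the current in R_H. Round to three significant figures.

I ≈ 3.20 mA

Conductances: ΣG = 1/68.8 + 1/1.40 + 1/1.65 = 1.335 (1/kΩ).
Current divider: I(R_H) = I_in · G_k/ΣG = 7.04 × (0.6061/1.335) = 7.04 × 0.4540 = 3.196 mA.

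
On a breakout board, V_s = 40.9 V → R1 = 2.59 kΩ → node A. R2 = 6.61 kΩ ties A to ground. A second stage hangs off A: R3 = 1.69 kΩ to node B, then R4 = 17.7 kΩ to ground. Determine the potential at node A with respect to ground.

V_A ≈ 26.8 V

Looking into the second stage from A: R3 + R4 = 19.39 kΩ appears in parallel with R2.
Effective lower resistance at A: R2 ‖ 19.39 = 4.930 kΩ.
V_A = 40.9 × 4.930/(2.59 + 4.930) = 26.81 V.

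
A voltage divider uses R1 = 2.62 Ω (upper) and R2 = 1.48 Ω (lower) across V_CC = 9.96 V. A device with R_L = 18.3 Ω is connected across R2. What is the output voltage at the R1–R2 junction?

R2 ‖ R_L = (1.48 × 18.3)/(1.48 + 18.3) = 1.369 Ω.
Now apply the divider: V_out = 9.96 × 0.3432 = 3.419 V.
(Unloaded it would be 3.60 V; the load pulls it down.)

V_out ≈ 3.42 V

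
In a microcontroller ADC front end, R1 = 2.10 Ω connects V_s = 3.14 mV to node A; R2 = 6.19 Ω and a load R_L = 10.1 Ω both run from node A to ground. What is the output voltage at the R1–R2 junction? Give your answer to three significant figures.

V_out ≈ 2.03 mV

The load sits in parallel with R2, giving an effective lower resistance R2' = R2·R_L/(R2+R_L) = 3.838 Ω.
Then V_out = V_s · R2'/(R1 + R2') = 3.14 × 3.838/5.938 = 2.030 mV.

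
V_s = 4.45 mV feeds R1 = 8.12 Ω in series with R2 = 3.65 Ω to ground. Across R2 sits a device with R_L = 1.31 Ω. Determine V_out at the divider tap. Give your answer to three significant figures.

First combine the lower leg with the load: R2 ‖ R_L = 0.9640 Ω.
Then V_out = V_s · R2'/(R1 + R2') = 4.45 × 0.9640/9.084 = 0.4722 mV.

V_out ≈ 0.472 mV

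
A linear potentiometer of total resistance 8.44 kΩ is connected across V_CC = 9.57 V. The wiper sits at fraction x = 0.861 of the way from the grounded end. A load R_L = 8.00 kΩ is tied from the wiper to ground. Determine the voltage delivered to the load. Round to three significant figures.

The pot divides into 1.173 kΩ above the wiper and 7.267 kΩ below.
Lower segment in parallel with the load: 7.267 ‖ 8.00 = 3.808 kΩ.
V_out = 9.57 × 3.808/(1.173 + 3.808) = 7.316 V.

V_out ≈ 7.32 V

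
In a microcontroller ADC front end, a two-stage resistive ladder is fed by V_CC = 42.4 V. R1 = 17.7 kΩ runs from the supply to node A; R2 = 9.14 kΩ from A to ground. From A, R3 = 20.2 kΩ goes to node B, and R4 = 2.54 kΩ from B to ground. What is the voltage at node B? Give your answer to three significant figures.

V_B ≈ 1.27 V

Looking into the second stage from A: R3 + R4 = 22.74 kΩ appears in parallel with R2.
R2 ‖ (R3+R4) = 6.520 kΩ.
V_A = 42.4 × 6.520/(17.7 + 6.520) = 11.41 V.
V_B = V_A × 0.1117 = 1.275 V.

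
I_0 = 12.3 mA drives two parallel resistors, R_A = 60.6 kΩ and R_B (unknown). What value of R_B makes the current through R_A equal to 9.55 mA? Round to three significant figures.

In a two-way split, I_A/I_0 = R_B/(R_A + R_B).
With f = 0.7764, R_B = R_A · f/(1−f) = 60.6 × 3.473 = 210.4 kΩ.

R_B ≈ 210 kΩ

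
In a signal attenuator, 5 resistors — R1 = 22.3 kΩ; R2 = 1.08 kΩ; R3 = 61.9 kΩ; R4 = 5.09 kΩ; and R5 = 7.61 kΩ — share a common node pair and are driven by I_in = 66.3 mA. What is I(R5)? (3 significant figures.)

Conductances: ΣG = 1/22.3 + 1/1.08 + 1/61.9 + 1/5.09 + 1/7.61 = 1.315 (1/kΩ).
Current divider: I(R5) = I_in · G_k/ΣG = 66.3 × (0.1314/1.315) = 66.3 × 0.09994 = 6.626 mA.

I ≈ 6.63 mA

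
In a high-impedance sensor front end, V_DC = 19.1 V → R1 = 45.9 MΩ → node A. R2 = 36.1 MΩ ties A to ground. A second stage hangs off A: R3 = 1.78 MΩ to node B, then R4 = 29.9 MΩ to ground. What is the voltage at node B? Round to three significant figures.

Looking into the second stage from A: R3 + R4 = 31.68 MΩ appears in parallel with R2.
Effective lower resistance at A: R2 ‖ 31.68 = 16.87 MΩ.
First divider: V_A = V_DC · 16.87/(45.9 + 16.87) = 5.134 V.
Stage 2 is unloaded, so V_B = V_A · R4/(R3+R4) = 5.134 × 29.9/31.68 = 4.845 V.

V_B ≈ 4.85 V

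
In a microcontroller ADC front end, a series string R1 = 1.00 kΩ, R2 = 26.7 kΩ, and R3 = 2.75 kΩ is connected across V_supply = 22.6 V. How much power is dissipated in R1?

P ≈ 0.551 mW

The common current is I = 22.6/30.45 = 0.7422 mA.
P = I²R = 0.5509 × 1.00 = 0.5509 mW.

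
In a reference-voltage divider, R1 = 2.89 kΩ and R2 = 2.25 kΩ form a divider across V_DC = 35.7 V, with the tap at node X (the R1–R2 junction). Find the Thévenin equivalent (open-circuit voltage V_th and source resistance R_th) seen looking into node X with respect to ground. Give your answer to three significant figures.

With X open, the divider is unloaded: V_th = 35.7 × 2.25/5.140 = 15.63 V.
Zeroing V_DC shorts the top of R1 to ground, so R_th = R1 ‖ R2 = 1.265 kΩ.

V_th ≈ 15.6 V, R_th ≈ 1.27 kΩ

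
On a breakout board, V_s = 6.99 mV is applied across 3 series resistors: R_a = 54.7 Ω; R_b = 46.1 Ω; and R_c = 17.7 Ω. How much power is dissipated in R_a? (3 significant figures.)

P ≈ 0.190 µW

The common current is I = 6.99/118.5 = 0.05899 mA.
P = I²R = 0.003480 × 54.7 = 0.1903 µW.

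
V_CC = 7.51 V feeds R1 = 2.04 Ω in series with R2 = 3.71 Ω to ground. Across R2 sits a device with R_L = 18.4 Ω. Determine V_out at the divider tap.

V_out ≈ 4.52 V

First combine the lower leg with the load: R2 ‖ R_L = 3.087 Ω.
Then V_out = V_CC · R2'/(R1 + R2') = 7.51 × 3.087/5.127 = 4.522 V.
(Unloaded it would be 4.85 V; the load pulls it down.)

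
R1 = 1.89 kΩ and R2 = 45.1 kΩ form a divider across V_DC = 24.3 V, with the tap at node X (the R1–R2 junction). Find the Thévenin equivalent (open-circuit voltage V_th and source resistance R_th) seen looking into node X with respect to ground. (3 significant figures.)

V_th ≈ 23.3 V, R_th ≈ 1.81 kΩ

With X open, the divider is unloaded: V_th = 24.3 × 45.1/46.99 = 23.32 V.
With V_DC suppressed (replaced by a short), R_th = R1 ‖ R2 = (1.890 × 45.1)/(1.890 + 45.1) = 1.814 kΩ.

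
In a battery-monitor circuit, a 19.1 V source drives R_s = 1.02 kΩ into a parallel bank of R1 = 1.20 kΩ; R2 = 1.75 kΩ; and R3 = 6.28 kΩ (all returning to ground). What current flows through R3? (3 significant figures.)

I ≈ 1.17 mA

Parallel bank: R_p = 1/(1/1.20 + 1/1.75 + 1/6.28) = 0.6394 kΩ.
Node voltage V_A = V_DC · R_p/(R_s + R_p) = 19.1 × 0.3853 = 7.360 V.
Branch current I = V_A/R3 = 7.360/6.28 = 1.172 mA.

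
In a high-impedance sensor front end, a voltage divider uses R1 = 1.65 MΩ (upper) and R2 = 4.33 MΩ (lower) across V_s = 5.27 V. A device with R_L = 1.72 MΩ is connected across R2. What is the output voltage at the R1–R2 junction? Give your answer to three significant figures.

First combine the lower leg with the load: R2 ‖ R_L = 1.231 MΩ.
Then V_out = V_s · R2'/(R1 + R2') = 5.27 × 1.231/2.881 = 2.252 V.

V_out ≈ 2.25 V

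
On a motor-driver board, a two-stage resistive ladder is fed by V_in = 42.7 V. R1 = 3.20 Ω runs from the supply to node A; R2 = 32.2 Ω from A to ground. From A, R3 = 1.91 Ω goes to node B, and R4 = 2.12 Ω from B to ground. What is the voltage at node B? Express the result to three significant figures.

V_B ≈ 11.9 V

The second stage (R3 + R4 = 4.030 Ω) loads node A in parallel with R2.
Effective lower resistance at A: R2 ‖ 4.030 = 3.582 Ω.
So V_A = 42.7 × 0.5281 = 22.55 V.
Then the unloaded second divider: V_B = V_A × R4/(R3+R4) = 22.55 × 0.5261 = 11.86 V.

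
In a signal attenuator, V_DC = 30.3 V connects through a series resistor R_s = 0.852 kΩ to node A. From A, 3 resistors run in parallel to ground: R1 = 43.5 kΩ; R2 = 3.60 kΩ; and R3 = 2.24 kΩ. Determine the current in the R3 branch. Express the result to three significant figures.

Parallel bank: R_p = 1/(1/43.5 + 1/3.60 + 1/2.24) = 1.338 kΩ.
V_A by voltage divider: V_A = 30.3 × 1.338/(0.852 + 1.338) = 18.51 V.
Branch current I = V_A/R3 = 18.51/2.24 = 8.265 mA.
(Equivalently: I_total = 13.83 mA, then current-divider fraction G_k/ΣG = 0.5975.)

I ≈ 8.27 mA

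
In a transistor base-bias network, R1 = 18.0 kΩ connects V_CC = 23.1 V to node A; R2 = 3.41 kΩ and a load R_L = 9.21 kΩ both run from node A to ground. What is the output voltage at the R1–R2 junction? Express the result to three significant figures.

First combine the lower leg with the load: R2 ‖ R_L = 2.489 kΩ.
Then V_out = V_CC · R2'/(R1 + R2') = 23.1 × 2.489/20.49 = 2.806 V.

V_out ≈ 2.81 V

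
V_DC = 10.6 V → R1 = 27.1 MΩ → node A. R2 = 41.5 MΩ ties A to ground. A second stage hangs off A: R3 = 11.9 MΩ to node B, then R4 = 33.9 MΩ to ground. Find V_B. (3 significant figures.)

V_B ≈ 3.50 V

The second stage (R3 + R4 = 45.80 MΩ) loads node A in parallel with R2.
Effective lower resistance at A: R2 ‖ 45.80 = 21.77 MΩ.
First divider: V_A = V_DC · 21.77/(27.1 + 21.77) = 4.722 V.
Then the unloaded second divider: V_B = V_A × R4/(R3+R4) = 4.722 × 0.7402 = 3.495 V.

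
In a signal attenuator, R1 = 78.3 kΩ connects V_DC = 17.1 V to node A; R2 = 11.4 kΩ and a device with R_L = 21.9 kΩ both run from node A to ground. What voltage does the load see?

The load sits in parallel with R2, giving an effective lower resistance R2' = R2·R_L/(R2+R_L) = 7.497 kΩ.
Now apply the divider: V_out = 17.1 × 0.08738 = 1.494 V.

V_out ≈ 1.49 V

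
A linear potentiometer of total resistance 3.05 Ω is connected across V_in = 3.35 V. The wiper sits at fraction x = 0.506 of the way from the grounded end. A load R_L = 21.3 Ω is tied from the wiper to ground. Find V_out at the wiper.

The pot divides into 1.507 Ω above the wiper and 1.543 Ω below.
R_L loads the lower segment: effective lower R = 1.439 Ω.
Then V_out = V_in · 1.439/(1.507 + 1.439) = 1.637 V.

V_out ≈ 1.64 V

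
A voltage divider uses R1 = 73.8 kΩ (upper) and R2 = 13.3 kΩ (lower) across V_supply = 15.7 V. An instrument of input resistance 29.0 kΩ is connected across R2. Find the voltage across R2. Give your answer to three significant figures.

The load sits in parallel with R2, giving an effective lower resistance R2' = R2·R_L/(R2+R_L) = 9.118 kΩ.
Now apply the divider: V_out = 15.7 × 0.1100 = 1.726 V.

V_out ≈ 1.73 V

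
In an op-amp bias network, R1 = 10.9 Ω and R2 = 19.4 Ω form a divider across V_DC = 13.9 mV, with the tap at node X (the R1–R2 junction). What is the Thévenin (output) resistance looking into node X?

With V_DC suppressed (replaced by a short), R_th = R1 ‖ R2 = (10.90 × 19.4)/(10.90 + 19.4) = 6.979 Ω.

R_th ≈ 6.98 Ω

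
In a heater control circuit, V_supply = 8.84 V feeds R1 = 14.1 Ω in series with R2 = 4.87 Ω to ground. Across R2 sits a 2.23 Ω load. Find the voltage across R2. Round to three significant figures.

V_out ≈ 0.865 V

R2 ‖ R_L = (4.87 × 2.23)/(4.87 + 2.23) = 1.530 Ω.
Now apply the divider: V_out = 8.84 × 0.09787 = 0.8651 V.
(Unloaded it would be 2.27 V; the load pulls it down.)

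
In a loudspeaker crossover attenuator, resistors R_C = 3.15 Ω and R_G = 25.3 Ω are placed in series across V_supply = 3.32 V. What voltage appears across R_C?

V ≈ 0.368 V

ΣR = 3.15 + 25.3 = 28.45 Ω.
V = V_supply · R/ΣR = 3.32 × 0.1107 = 0.3676 V.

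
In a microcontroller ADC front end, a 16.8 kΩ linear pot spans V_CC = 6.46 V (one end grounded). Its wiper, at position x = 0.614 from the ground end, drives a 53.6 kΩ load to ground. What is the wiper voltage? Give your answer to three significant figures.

V_out ≈ 3.69 V

The pot divides into 6.485 kΩ above the wiper and 10.32 kΩ below.
R_L loads the lower segment: effective lower R = 8.650 kΩ.
V_out = 6.46 × 8.650/(6.485 + 8.650) = 3.692 V.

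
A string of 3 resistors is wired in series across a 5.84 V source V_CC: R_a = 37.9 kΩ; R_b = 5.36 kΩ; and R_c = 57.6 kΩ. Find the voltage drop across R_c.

Total series resistance ΣR = 37.9 + 5.36 + 57.6 = 100.9 kΩ.
V = V_CC · R/ΣR = 5.84 × 0.5711 = 3.335 V.

V ≈ 3.34 V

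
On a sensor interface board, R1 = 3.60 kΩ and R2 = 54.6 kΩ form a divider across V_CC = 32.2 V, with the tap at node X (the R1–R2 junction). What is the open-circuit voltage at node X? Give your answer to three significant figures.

Open-circuit (no load on X): V_th = V_CC · R2/(R1 + R2) = 32.2 × 54.6/(3.600 + 54.6) = 30.21 V.

V_th ≈ 30.2 V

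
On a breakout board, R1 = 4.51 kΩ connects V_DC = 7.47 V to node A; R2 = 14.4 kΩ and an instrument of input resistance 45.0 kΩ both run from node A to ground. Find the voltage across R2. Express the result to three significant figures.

The load sits in parallel with R2, giving an effective lower resistance R2' = R2·R_L/(R2+R_L) = 10.91 kΩ.
Then V_out = V_DC · R2'/(R1 + R2') = 7.47 × 10.91/15.42 = 5.285 V.

V_out ≈ 5.29 V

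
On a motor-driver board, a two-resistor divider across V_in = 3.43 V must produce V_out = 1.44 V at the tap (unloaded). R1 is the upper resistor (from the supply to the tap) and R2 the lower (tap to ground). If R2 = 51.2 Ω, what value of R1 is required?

The divider ratio is R2/(R1+R2) = 1.44/3.43 = 0.4198.
R1 = R2·(1/k − 1) = 51.2 × 1.382 = 70.76 Ω.

R1 ≈ 70.8 Ω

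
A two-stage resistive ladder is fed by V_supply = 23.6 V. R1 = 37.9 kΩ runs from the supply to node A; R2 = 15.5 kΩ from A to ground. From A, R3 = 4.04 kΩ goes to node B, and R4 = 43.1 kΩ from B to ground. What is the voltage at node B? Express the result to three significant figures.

Looking into the second stage from A: R3 + R4 = 47.14 kΩ appears in parallel with R2.
Effective lower resistance at A: R2 ‖ 47.14 = 11.66 kΩ.
So V_A = 23.6 × 0.2353 = 5.554 V.
V_B = V_A × 0.9143 = 5.078 V.

V_B ≈ 5.08 V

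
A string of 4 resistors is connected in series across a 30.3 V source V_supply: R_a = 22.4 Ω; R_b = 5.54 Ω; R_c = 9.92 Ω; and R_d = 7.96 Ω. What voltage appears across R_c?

V ≈ 6.56 V

ΣR = 22.4 + 5.54 + 9.92 + 7.96 = 45.82 Ω.
V = V_supply · R/ΣR = 30.3 × 0.2165 = 6.560 V.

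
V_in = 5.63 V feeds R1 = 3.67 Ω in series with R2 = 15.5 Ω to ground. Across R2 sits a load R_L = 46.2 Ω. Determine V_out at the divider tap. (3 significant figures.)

V_out ≈ 4.28 V

R2 ‖ R_L = (15.5 × 46.2)/(15.5 + 46.2) = 11.61 Ω.
Now apply the divider: V_out = 5.63 × 0.7598 = 4.277 V.
(Unloaded it would be 4.55 V; the load pulls it down.)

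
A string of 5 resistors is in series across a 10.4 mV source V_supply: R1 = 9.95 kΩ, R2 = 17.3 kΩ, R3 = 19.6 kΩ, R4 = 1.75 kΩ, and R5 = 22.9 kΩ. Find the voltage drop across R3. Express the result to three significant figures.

V ≈ 2.85 mV

Total series resistance ΣR = 9.95 + 17.3 + 19.6 + 1.75 + 22.9 = 71.50 kΩ.
V = V_supply · R/ΣR = 10.4 × 0.2741 = 2.851 mV.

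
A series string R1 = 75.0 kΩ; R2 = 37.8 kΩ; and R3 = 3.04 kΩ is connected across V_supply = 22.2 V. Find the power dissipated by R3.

Series current I = V_supply/ΣR = 22.2/115.8 = 0.1916 mA.
P = I²R = 0.03673 × 3.04 = 0.1117 mW.

P ≈ 0.112 mW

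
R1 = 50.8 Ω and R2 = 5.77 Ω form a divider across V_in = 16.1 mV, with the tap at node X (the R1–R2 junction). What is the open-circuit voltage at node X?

Open-circuit (no load on X): V_th = V_in · R2/(R1 + R2) = 16.1 × 5.77/(50.80 + 5.77) = 1.642 mV.

V_th ≈ 1.64 mV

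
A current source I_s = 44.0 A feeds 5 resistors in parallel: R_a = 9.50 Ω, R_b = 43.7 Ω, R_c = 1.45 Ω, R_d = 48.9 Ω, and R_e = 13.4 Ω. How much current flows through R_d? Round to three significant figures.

ΣG = 1/9.50 + 1/43.7 + 1/1.45 + 1/48.9 + 1/13.4 = 0.9129.
R_d takes the fraction G_k/ΣG = 0.02045/0.9129 = 0.02240, so I = 44.0 × 0.02240 = 0.9857 A.

I ≈ 0.986 A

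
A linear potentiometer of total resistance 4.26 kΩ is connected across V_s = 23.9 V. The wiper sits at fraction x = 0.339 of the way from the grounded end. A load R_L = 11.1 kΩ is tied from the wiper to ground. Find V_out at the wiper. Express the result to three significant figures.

The pot divides into 2.816 kΩ above the wiper and 1.444 kΩ below.
Lower segment in parallel with the load: 1.444 ‖ 11.1 = 1.278 kΩ.
V_out = 23.9 × 1.278/(2.816 + 1.278) = 7.461 V.

V_out ≈ 7.46 V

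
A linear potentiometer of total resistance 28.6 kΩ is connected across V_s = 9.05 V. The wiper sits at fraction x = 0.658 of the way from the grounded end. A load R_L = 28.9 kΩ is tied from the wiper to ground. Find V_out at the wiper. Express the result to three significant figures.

The pot divides into 9.781 kΩ above the wiper and 18.82 kΩ below.
Lower segment in parallel with the load: 18.82 ‖ 28.9 = 11.40 kΩ.
Loaded-divider output: V_out = 9.05 × 0.5382 = 4.870 V.

V_out ≈ 4.87 V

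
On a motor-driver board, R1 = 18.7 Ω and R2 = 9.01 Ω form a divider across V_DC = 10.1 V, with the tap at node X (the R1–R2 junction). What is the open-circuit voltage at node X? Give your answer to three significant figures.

V_th is the unloaded tap voltage: V_DC · R2/(R1+R2) = 10.1 × 0.3252 = 3.284 V.

V_th ≈ 3.28 V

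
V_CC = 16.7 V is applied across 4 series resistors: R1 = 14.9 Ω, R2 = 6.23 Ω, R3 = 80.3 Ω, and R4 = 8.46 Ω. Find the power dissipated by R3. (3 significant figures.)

ΣR = 109.9 Ω → I = 16.7/109.9 = 0.1520 A.
P(R3) = I²·R3 = (0.1520)² × 80.3 = 1.855 W.

P ≈ 1.85 W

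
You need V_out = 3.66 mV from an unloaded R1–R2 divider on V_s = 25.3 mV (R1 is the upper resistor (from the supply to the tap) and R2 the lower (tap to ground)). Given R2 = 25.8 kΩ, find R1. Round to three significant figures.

R1 ≈ 153 kΩ

V_out/V_s = R2/(R1+R2) = 0.1447.
So R1 = R2 · (V_s/V_out − 1) = 25.8 × (25.3/3.66 − 1) = 25.8 × 5.913 = 152.5 kΩ.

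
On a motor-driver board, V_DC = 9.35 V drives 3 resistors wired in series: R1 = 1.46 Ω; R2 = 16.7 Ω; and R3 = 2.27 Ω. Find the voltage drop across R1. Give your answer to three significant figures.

V ≈ 0.668 V

ΣR = 1.46 + 16.7 + 2.27 = 20.43 Ω.
Voltage divider: V = V_DC · (1.460 / 20.43) = 9.35 × 0.07146 = 0.6682 V.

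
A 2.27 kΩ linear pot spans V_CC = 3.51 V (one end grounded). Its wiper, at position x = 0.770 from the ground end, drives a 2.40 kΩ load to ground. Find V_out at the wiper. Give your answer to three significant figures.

V_out ≈ 2.31 V

Split the track: R_lower = x·R_p = 1.748 kΩ, R_upper = (1−x)·R_p = 0.5221 kΩ.
R_L loads the lower segment: effective lower R = 1.011 kΩ.
V_out = 3.51 × 1.011/(0.5221 + 1.011) = 2.315 V.
(Unloaded: V_out = x·V_CC = 2.70 V.)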